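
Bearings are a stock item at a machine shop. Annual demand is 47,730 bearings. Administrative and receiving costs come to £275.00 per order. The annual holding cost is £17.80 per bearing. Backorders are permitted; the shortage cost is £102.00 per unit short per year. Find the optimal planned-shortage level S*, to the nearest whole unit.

S* ≈ 196 bearings

With planned backorders, Q* = √(2DS/H) · √((H+B)/B).
√(2DS/H) = √(2 × 47,730 × 275 / 17.8) = 1214.415.
√((H+B)/B) = √((17.8+102)/102) = 1.0837.
Q* ≈ 1316.120.
S* = Q* · H/(H+B) = 1316.120 × 17.8/119.8 ≈ 195.550.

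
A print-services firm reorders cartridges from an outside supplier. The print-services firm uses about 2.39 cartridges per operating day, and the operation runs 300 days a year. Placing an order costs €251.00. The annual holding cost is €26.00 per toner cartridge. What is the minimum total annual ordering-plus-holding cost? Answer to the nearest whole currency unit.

Annual demand D = 2.39 × 300 = 717.
Q* = √(2DS/H) = √(2 × 717 × 251 / 26) ≈ 117.66.
At Q*, ordering cost (D/Q*)S equals holding cost (Q*/2)H, each = √(DSH/2).
Minimum total = √(2DSH) = √(2 × 717 × 251 × 26) ≈ 3059.131.

TC* ≈ €3,059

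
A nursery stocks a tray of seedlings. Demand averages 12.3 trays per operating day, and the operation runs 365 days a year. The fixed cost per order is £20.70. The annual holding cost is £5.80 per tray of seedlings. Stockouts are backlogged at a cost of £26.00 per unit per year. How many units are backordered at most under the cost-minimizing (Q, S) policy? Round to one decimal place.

S* ≈ 36.1 trays

Annual demand D = 12.3 × 365 = 4,489.5.
With planned backorders, Q* = √(2DS/H) · √((H+B)/B).
√(2DS/H) = √(2 × 4,489.5 × 20.7 / 5.8) = 179.013.
√((H+B)/B) = √((5.8+26)/26) = 1.1059.
Q* ≈ 197.976.
S* = Q* · H/(H+B) = 197.976 × 5.8/31.8 ≈ 36.109.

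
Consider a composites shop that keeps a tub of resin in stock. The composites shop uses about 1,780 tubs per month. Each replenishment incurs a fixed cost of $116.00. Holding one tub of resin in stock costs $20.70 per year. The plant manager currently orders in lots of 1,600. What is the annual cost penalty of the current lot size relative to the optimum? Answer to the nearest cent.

Extra cost ≈ $7,980.46 per year

Annual demand D = 1,780 × 12 = 21,360.
EOQ = √(2DS/H) = √(2 × 21,360 × 116 / 20.7) ≈ 489.28.
Cost at Q* = (D/Q*)S + (Q*/2)H = √(2DSH) ≈ $10,128.14.
Cost at Q = 1,600: (21,360/1,600)×116 + (1,600/2)×20.7 = $1,548.60 + $16,560.00 = $18,108.60.
Excess = $18,108.60 − $10,128.14 = $7,980.46.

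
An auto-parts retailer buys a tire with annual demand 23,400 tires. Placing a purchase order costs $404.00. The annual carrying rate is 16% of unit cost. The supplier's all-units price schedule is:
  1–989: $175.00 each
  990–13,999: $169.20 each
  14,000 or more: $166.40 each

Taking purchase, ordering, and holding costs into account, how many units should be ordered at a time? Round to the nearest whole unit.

Holding cost per unit per year at price C is H = 0.16·C.
Evaluate total cost at each tier's feasible EOQ or, if the EOQ is below the tier, at the tier's minimum quantity.
EOQ at $175.00 = 821.7 (feasible in tier 1): TC = 23,400×$175.00 + (23,400/821.7)×404 + (821.7/2)×0.16×$175.00 = $4,118,008.73.
EOQ at $169.20 = 835.7 < 990, so use break Q=990: TC = 23,400×$169.20 + (23,400/990.0)×404 + (990.0/2)×0.16×$169.20 = $3,982,229.73.
EOQ at $166.40 = 842.7 < 14000, so use break Q=14000: TC = 23,400×$166.40 + (23,400/14000.0)×404 + (14000.0/2)×0.16×$166.40 = $4,080,803.26.
Lowest total cost is $3,982,229.73 at Q = 990.0.

Q* ≈ 990 tires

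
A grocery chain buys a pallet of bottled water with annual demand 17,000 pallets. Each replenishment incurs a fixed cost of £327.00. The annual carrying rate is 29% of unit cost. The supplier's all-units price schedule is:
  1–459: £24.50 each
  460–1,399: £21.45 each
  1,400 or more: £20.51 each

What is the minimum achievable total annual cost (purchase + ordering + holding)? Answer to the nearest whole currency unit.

Holding cost per unit per year at price C is H = 0.29·C.
For each price level, check whether its EOQ is feasible; otherwise the best quantity at that price is the breakpoint.
Tier 1 (£24.50): EOQ = 1250.9 exceeds tier's upper bound 459, so this tier is dominated.
EOQ at £21.45 = 1336.9 (feasible in tier 2): TC = 17,000×£21.45 + (17,000/1336.9)×327 + (1336.9/2)×0.29×£21.45 = £372,966.22.
EOQ at £20.51 = 1367.2 < 1400, so use break Q=1400: TC = 17,000×£20.51 + (17,000/1400.0)×327 + (1400.0/2)×0.29×£20.51 = £356,804.24.
Lowest total cost among the candidates is at Q = 1400.0.

TC* ≈ £356,804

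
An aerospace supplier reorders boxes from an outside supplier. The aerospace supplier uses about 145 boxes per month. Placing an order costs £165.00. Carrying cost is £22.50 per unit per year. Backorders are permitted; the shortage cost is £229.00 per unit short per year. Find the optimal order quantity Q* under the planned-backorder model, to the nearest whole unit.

Annual demand D = 145 × 12 = 1,740.
With planned backorders, Q* = √(2DS/H) · √((H+B)/B).
√(2DS/H) = √(2 × 1,740 × 165 / 22.5) = 159.750.
√((H+B)/B) = √((22.5+229)/229) = 1.0480.
Q* ≈ 167.414.

Q* ≈ 167 boxes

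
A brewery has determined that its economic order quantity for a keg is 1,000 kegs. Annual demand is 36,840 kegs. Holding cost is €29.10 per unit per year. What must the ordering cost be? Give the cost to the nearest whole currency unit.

S ≈ €395

The basic EOQ model gives Q* = √(2DS/H); rearrange for the unknown.
From Q* = √(2DS/H): S = Q*²H / (2D) = 1,000² × 29.1 / (2 × 36,840) = 394.9511.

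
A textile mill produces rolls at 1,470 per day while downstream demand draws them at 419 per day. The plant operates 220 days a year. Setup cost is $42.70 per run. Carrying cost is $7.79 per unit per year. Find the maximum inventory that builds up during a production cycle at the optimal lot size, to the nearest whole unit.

I_max ≈ 850 rolls

Annual demand D = 419 × 220 = 92,180.
Production build-up factor (1 − d/p) = 1 − 419/1,470 = 0.7150.
Q* = √(2DS / (H(1 − d/p))) = √(2 × 92,180 × 42.7 / (7.79 × 0.7150)).
= √(7,872,172 / 5.5696) ≈ 1188.874.
Maximum inventory = Q*(1 − d/p) = 1188.874 × 0.7150 ≈ 850.005.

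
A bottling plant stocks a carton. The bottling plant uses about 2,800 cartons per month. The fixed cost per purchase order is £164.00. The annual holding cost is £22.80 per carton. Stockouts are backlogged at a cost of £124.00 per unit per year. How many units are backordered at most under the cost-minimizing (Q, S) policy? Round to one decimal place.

Annual demand D = 2,800 × 12 = 33,600.
With planned backorders, Q* = √(2DS/H) · √((H+B)/B).
√(2DS/H) = √(2 × 33,600 × 164 / 22.8) = 695.247.
√((H+B)/B) = √((22.8+124)/124) = 1.0881.
Q* ≈ 756.469.
S* = Q* · H/(H+B) = 756.469 × 22.8/146.8 ≈ 117.490.

S* ≈ 117.5 cartons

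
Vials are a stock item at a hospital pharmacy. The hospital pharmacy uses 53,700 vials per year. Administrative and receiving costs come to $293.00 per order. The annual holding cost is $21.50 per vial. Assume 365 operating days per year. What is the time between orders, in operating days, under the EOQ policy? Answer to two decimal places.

T ≈ 8.22 days

Q* = √(2DS/H) = √(2 × 53,700 × 293 / 21.5) ≈ 1209.81.
Cycle time = Q*/D × 365 = 1209.81 / 53,700 × 365 ≈ 8.223 days.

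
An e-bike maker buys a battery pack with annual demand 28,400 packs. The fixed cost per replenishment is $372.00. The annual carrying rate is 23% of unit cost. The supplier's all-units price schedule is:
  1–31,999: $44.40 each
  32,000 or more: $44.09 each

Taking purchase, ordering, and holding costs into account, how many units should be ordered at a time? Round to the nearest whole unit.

Q* ≈ 1,438 packs

Holding cost per unit per year at price C is H = 0.23·C.
Candidates are each tier's EOQ (if it falls in that tier) and each price-break quantity.
EOQ at $44.40 = 1438.4 (feasible in tier 1): TC = 28,400×$44.40 + (28,400/1438.4)×372 + (1438.4/2)×0.23×$44.40 = $1,275,649.30.
EOQ at $44.09 = 1443.5 < 32000, so use break Q=32000: TC = 28,400×$44.09 + (28,400/32000.0)×372 + (32000.0/2)×0.23×$44.09 = $1,414,737.35.
Lowest total cost is $1,275,649.30 at Q = 1438.4.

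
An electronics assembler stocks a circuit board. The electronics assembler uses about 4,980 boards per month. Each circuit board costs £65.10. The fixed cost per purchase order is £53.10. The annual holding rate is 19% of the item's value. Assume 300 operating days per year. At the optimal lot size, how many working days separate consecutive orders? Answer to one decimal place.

T ≈ 3.6 days

Annual demand D = 4,980 × 12 = 59,760.
Holding cost H = 0.19 × £65.10 = £12.3690 per unit per year.
Q* = √(2DS/H) = √(2 × 59,760 × 53.1 / 12.369) ≈ 716.31.
Cycle time = Q*/D × 300 = 716.31 / 59,760 × 300 ≈ 3.596 days.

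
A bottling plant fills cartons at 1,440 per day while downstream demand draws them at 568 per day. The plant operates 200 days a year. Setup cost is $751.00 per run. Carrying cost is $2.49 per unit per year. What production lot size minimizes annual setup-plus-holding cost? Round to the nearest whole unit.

Q* ≈ 10,638 cartons

Annual demand D = 568 × 200 = 113,600.
Production build-up factor (1 − d/p) = 1 − 568/1,440 = 0.6056.
Q* = √(2DS / (H(1 − d/p))) = √(2 × 113,600 × 751 / (2.49 × 0.6056)).
= √(170,627,200 / 1.5078) ≈ 10637.693.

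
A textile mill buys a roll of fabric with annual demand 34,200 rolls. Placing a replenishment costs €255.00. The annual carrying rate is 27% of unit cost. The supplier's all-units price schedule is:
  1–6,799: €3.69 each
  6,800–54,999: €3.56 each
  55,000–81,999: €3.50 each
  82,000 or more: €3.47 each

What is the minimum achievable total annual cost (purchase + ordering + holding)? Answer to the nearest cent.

TC* ≈ €126,302.58

Holding cost per unit per year at price C is H = 0.27·C.
Evaluate total cost at each tier's feasible EOQ or, if the EOQ is below the tier, at the tier's minimum quantity.
EOQ at €3.69 = 4184.1 (feasible in tier 1): TC = 34,200×€3.69 + (34,200/4184.1)×255 + (4184.1/2)×0.27×€3.69 = €130,366.63.
EOQ at €3.56 = 4259.8 < 6800, so use break Q=6800: TC = 34,200×€3.56 + (34,200/6800.0)×255 + (6800.0/2)×0.27×€3.56 = €126,302.58.
EOQ at €3.50 = 4296.2 < 55000, so use break Q=55000: TC = 34,200×€3.50 + (34,200/55000.0)×255 + (55000.0/2)×0.27×€3.50 = €145,846.06.
EOQ at €3.47 = 4314.7 < 82000, so use break Q=82000: TC = 34,200×€3.47 + (34,200/82000.0)×255 + (82000.0/2)×0.27×€3.47 = €157,193.25.
Lowest total cost among the candidates is at Q = 6800.0.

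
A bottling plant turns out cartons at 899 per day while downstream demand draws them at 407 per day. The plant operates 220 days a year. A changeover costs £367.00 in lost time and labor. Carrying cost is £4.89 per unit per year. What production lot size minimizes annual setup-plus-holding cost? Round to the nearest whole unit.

Annual demand D = 407 × 220 = 89,540.
Production build-up factor (1 − d/p) = 1 − 407/899 = 0.5473.
Q* = √(2DS / (H(1 − d/p))) = √(2 × 89,540 × 367 / (4.89 × 0.5473)).
= √(65,722,360 / 2.6762) ≈ 4955.636.

Q* ≈ 4,956 cartons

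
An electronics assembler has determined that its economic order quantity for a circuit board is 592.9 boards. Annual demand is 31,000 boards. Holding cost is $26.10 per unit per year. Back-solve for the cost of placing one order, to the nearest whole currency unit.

Squaring Q* = √(2DS/H) gives Q*² = 2DS/H.
From Q* = √(2DS/H): S = Q*²H / (2D) = 592.9² × 26.1 / (2 × 31,000) = 147.9830.

S ≈ $148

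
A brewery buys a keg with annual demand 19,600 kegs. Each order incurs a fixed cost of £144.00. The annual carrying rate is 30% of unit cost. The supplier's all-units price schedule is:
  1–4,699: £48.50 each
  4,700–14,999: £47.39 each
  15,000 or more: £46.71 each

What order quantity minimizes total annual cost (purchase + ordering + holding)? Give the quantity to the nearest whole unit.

Holding cost per unit per year at price C is H = 0.30·C.
Candidates are each tier's EOQ (if it falls in that tier) and each price-break quantity.
EOQ at £48.50 = 622.9 (feasible in tier 1): TC = 19,600×£48.50 + (19,600/622.9)×144 + (622.9/2)×0.30×£48.50 = £959,662.66.
EOQ at £47.39 = 630.1 < 4700, so use break Q=4700: TC = 19,600×£47.39 + (19,600/4700.0)×144 + (4700.0/2)×0.30×£47.39 = £962,854.46.
EOQ at £46.71 = 634.7 < 15000, so use break Q=15000: TC = 19,600×£46.71 + (19,600/15000.0)×144 + (15000.0/2)×0.30×£46.71 = £1,020,801.66.
Lowest total cost is £959,662.66 at Q = 622.9.

Q* ≈ 623 kegs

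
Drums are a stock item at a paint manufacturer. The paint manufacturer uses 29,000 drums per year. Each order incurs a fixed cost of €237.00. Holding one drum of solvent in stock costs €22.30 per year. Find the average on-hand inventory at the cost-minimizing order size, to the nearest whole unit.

Average inventory ≈ 393 drums

The optimal lot size = √(2DS/H) = √(2 × 29,000 × 237 / 22.3) ≈ 785.12.
Average inventory = Q*/2 ≈ 785.12 / 2 = 392.560.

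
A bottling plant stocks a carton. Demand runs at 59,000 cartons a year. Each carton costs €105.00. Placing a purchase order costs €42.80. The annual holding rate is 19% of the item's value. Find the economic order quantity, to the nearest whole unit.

Q* ≈ 503 cartons

Holding cost H = 0.19 × €105.00 = €19.9500 per unit per year.
EOQ = √(2DS / H) = √(2 × 59,000 × 42.8 / 19.95).
= √(5,050,400 / 19.95) = √253,152.8822 ≈ 503.143.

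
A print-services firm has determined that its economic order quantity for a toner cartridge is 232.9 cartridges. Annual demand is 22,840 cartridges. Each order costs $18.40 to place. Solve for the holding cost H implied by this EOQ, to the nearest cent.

Invert the EOQ relation Q*² = 2DS/H.
From Q* = √(2DS/H): H = 2DS / Q*² = 2 × 22,840 × 18.4 / 232.9² = 15.4955.

H ≈ $15.50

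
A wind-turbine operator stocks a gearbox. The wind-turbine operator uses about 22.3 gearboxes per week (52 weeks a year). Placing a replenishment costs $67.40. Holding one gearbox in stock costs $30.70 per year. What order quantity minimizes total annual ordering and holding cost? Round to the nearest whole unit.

Annual demand D = 22.3 × 52 = 1,159.6.
EOQ = √(2DS / H) = √(2 × 1,159.6 × 67.4 / 30.7).
= √(156,314.08 / 30.7) = √5,091.6638 ≈ 71.356.

Q* ≈ 71 gearboxes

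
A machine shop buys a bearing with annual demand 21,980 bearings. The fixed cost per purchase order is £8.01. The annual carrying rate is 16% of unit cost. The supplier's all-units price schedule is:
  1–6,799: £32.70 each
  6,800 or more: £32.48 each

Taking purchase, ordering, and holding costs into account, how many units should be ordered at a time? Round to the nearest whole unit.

Holding cost per unit per year at price C is H = 0.16·C.
For each price level, check whether its EOQ is feasible; otherwise the best quantity at that price is the breakpoint.
EOQ at £32.70 = 259.4 (feasible in tier 1): TC = 21,980×£32.70 + (21,980/259.4)×8.01 + (259.4/2)×0.16×£32.70 = £720,103.31.
EOQ at £32.48 = 260.3 < 6800, so use break Q=6800: TC = 21,980×£32.48 + (21,980/6800.0)×8.01 + (6800.0/2)×0.16×£32.48 = £731,605.41.
Lowest total cost is £720,103.31 at Q = 259.4.

Q* ≈ 259 bearings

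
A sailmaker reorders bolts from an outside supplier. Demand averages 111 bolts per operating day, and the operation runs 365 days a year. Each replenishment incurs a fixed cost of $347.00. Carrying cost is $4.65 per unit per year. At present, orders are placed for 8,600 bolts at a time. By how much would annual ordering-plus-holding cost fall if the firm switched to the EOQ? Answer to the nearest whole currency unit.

Annual demand D = 111 × 365 = 40,515.
EOQ = √(2DS/H) = √(2 × 40,515 × 347 / 4.65) ≈ 2459.02.
Cost at Q* = (D/Q*)S + (Q*/2)H = √(2DSH) ≈ $11,434.42.
Cost at Q = 8,600: (40,515/8,600)×347 + (8,600/2)×4.65 = $1,634.73 + $19,995.00 = $21,629.73.
Excess = $21,629.73 − $11,434.42 = $10,195.31.

Extra cost ≈ $10,195 per year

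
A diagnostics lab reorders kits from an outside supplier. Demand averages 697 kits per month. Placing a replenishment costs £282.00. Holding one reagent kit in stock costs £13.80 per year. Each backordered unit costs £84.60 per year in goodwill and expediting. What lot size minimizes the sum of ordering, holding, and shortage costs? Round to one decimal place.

Q* ≈ 630.5 kits

Annual demand D = 697 × 12 = 8,364.
With planned backorders, Q* = √(2DS/H) · √((H+B)/B).
√(2DS/H) = √(2 × 8,364 × 282 / 13.8) = 584.665.
√((H+B)/B) = √((13.8+84.6)/84.6) = 1.0785.
Q* ≈ 630.550.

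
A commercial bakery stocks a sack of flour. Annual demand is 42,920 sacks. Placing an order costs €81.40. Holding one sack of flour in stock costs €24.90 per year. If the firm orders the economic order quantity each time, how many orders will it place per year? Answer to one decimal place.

N ≈ 81.0 orders per year

EOQ = √(2DS/H) = √(2 × 42,920 × 81.4 / 24.9) ≈ 529.73.
Orders per year = D / Q* = 42,920 / 529.73 ≈ 81.022.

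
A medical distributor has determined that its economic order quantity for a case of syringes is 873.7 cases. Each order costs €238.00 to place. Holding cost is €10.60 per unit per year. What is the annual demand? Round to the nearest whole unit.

D ≈ 16,999 cases per year

Invert the EOQ relation Q*² = 2DS/H.
From Q* = √(2DS/H): D = Q*²H / (2S) = 873.7² × 10.6 / (2 × 238) = 16999.008.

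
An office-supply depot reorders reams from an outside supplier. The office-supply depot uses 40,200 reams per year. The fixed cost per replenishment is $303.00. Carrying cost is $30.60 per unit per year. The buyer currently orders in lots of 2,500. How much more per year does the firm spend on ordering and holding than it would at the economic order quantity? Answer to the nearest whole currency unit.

EOQ = √(2DS/H) = √(2 × 40,200 × 303 / 30.6) ≈ 892.25.
Cost at Q* = (D/Q*)S + (Q*/2)H = √(2DSH) ≈ $27,302.98.
Cost at Q = 2,500: (40,200/2,500)×303 + (2,500/2)×30.6 = $4,872.24 + $38,250.00 = $43,122.24.
Excess = $43,122.24 − $27,302.98 = $15,819.26.

Extra cost ≈ $15,819 per year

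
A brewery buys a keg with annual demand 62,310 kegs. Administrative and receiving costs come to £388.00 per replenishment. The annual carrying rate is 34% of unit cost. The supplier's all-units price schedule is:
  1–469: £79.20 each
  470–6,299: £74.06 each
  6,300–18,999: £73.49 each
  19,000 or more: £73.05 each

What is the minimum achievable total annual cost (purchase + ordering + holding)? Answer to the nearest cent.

TC* ≈ £4,649,571.82

Holding cost per unit per year at price C is H = 0.34·C.
Evaluate total cost at each tier's feasible EOQ or, if the EOQ is below the tier, at the tier's minimum quantity.
Tier 1 (£79.20): EOQ = 1340.0 exceeds tier's upper bound 469, so this tier is dominated.
EOQ at £74.06 = 1385.7 (feasible in tier 2): TC = 62,310×£74.06 + (62,310/1385.7)×388 + (1385.7/2)×0.34×£74.06 = £4,649,571.82.
EOQ at £73.49 = 1391.1 < 6300, so use break Q=6300: TC = 62,310×£73.49 + (62,310/6300.0)×388 + (6300.0/2)×0.34×£73.49 = £4,661,707.19.
EOQ at £73.05 = 1395.3 < 19000, so use break Q=19000: TC = 62,310×£73.05 + (62,310/19000.0)×388 + (19000.0/2)×0.34×£73.05 = £4,788,969.44.
Lowest total cost among the candidates is at Q = 1385.7.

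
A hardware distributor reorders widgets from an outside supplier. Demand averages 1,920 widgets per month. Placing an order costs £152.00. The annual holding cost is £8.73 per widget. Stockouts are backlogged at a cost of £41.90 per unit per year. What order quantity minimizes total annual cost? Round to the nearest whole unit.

Annual demand D = 1,920 × 12 = 23,040.
With planned backorders, Q* = √(2DS/H) · √((H+B)/B).
√(2DS/H) = √(2 × 23,040 × 152 / 8.73) = 895.717.
√((H+B)/B) = √((8.73+41.9)/41.9) = 1.0993.
Q* ≈ 984.618.

Q* ≈ 985 widgets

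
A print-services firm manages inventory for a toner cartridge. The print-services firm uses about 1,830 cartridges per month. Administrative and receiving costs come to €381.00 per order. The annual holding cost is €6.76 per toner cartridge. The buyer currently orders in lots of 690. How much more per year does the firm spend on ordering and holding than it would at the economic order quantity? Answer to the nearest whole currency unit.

Extra cost ≈ €3,822 per year

Annual demand D = 1,830 × 12 = 21,960.
EOQ = √(2DS/H) = √(2 × 21,960 × 381 / 6.76) ≈ 1573.33.
Cost at Q* = (D/Q*)S + (Q*/2)H = √(2DSH) ≈ €10,635.72.
Cost at Q = 690: (21,960/690)×381 + (690/2)×6.76 = €12,125.74 + €2,332.20 = €14,457.94.
Excess = €14,457.94 − €10,635.72 = €3,822.22.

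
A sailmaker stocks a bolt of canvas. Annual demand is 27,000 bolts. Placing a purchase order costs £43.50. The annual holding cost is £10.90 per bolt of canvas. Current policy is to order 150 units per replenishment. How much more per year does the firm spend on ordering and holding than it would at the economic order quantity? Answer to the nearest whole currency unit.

Extra cost ≈ £3,587 per year

EOQ = √(2DS/H) = √(2 × 27,000 × 43.5 / 10.9) ≈ 464.22.
Cost at Q* = (D/Q*)S + (Q*/2)H = √(2DSH) ≈ £5,060.05.
Cost at Q = 150: (27,000/150)×43.5 + (150/2)×10.9 = £7,830.00 + £817.50 = £8,647.50.
Excess = £8,647.50 − £5,060.05 = £3,587.45.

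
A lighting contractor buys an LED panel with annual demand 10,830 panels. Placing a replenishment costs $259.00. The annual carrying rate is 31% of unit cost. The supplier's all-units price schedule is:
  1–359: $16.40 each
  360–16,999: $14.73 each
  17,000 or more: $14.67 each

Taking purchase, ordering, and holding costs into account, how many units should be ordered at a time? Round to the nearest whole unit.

Holding cost per unit per year at price C is H = 0.31·C.
For each price level, check whether its EOQ is feasible; otherwise the best quantity at that price is the breakpoint.
Tier 1 ($16.40): EOQ = 1050.5 exceeds tier's upper bound 359, so this tier is dominated.
EOQ at $14.73 = 1108.4 (feasible in tier 2): TC = 10,830×$14.73 + (10,830/1108.4)×259 + (1108.4/2)×0.31×$14.73 = $164,587.19.
EOQ at $14.67 = 1110.7 < 17000, so use break Q=17000: TC = 10,830×$14.67 + (10,830/17000.0)×259 + (17000.0/2)×0.31×$14.67 = $197,696.55.
Lowest total cost is $164,587.19 at Q = 1108.4.

Q* ≈ 1,108 panels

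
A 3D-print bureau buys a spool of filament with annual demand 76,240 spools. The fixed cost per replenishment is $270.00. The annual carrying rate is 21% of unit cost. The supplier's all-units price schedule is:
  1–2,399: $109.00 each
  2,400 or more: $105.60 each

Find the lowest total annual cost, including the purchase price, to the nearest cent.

Holding cost per unit per year at price C is H = 0.21·C.
For each price level, check whether its EOQ is feasible; otherwise the best quantity at that price is the breakpoint.
EOQ at $109.00 = 1341.1 (feasible in tier 1): TC = 76,240×$109.00 + (76,240/1341.1)×270 + (1341.1/2)×0.21×$109.00 = $8,340,858.08.
EOQ at $105.60 = 1362.5 < 2400, so use break Q=2400: TC = 76,240×$105.60 + (76,240/2400.0)×270 + (2400.0/2)×0.21×$105.60 = $8,086,132.20.
Lowest total cost among the candidates is at Q = 2400.0.

TC* ≈ $8,086,132.20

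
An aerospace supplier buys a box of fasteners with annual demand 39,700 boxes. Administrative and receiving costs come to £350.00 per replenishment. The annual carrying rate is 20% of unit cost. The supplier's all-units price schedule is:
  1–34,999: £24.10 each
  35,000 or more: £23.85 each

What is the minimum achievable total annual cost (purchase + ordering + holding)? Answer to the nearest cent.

Holding cost per unit per year at price C is H = 0.20·C.
For each price level, check whether its EOQ is feasible; otherwise the best quantity at that price is the breakpoint.
EOQ at £24.10 = 2401.2 (feasible in tier 1): TC = 39,700×£24.10 + (39,700/2401.2)×350 + (2401.2/2)×0.20×£24.10 = £968,343.58.
EOQ at £23.85 = 2413.7 < 35000, so use break Q=35000: TC = 39,700×£23.85 + (39,700/35000.0)×350 + (35000.0/2)×0.20×£23.85 = £1,030,717.00.
Lowest total cost among the candidates is at Q = 2401.2.

TC* ≈ £968,343.58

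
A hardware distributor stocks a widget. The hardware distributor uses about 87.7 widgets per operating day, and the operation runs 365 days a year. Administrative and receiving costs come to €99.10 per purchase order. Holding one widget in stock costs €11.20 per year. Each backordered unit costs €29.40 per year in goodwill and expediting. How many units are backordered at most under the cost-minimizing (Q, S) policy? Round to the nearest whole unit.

Annual demand D = 87.7 × 365 = 32,010.5.
With planned backorders, Q* = √(2DS/H) · √((H+B)/B).
√(2DS/H) = √(2 × 32,010.5 × 99.1 / 11.2) = 752.643.
√((H+B)/B) = √((11.2+29.4)/29.4) = 1.1751.
Q* ≈ 884.460.
S* = Q* · H/(H+B) = 884.460 × 11.2/40.6 ≈ 243.989.

S* ≈ 244 widgets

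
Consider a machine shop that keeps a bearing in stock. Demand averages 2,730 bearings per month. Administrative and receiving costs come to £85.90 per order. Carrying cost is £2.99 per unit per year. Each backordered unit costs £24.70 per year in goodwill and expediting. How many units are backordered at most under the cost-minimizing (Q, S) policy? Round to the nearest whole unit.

Annual demand D = 2,730 × 12 = 32,760.
With planned backorders, Q* = √(2DS/H) · √((H+B)/B).
√(2DS/H) = √(2 × 32,760 × 85.9 / 2.99) = 1371.980.
√((H+B)/B) = √((2.99+24.7)/24.7) = 1.0588.
Q* ≈ 1452.650.
S* = Q* · H/(H+B) = 1452.650 × 2.99/27.69 ≈ 156.859.

S* ≈ 157 bearings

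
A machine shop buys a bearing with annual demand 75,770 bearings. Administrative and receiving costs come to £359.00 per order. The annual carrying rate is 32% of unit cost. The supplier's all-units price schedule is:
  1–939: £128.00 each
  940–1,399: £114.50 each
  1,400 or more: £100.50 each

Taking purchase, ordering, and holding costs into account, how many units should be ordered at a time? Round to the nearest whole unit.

Q* ≈ 1,400 bearings

Holding cost per unit per year at price C is H = 0.32·C.
Evaluate total cost at each tier's feasible EOQ or, if the EOQ is below the tier, at the tier's minimum quantity.
Tier 1 (£128.00): EOQ = 1152.5 exceeds tier's upper bound 939, so this tier is dominated.
EOQ at £114.50 = 1218.5 (feasible in tier 2): TC = 75,770×£114.50 + (75,770/1218.5)×359 + (1218.5/2)×0.32×£114.50 = £8,720,311.62.
EOQ at £100.50 = 1300.6 < 1400, so use break Q=1400: TC = 75,770×£100.50 + (75,770/1400.0)×359 + (1400.0/2)×0.32×£100.50 = £7,656,826.59.
Lowest total cost is £7,656,826.59 at Q = 1400.0.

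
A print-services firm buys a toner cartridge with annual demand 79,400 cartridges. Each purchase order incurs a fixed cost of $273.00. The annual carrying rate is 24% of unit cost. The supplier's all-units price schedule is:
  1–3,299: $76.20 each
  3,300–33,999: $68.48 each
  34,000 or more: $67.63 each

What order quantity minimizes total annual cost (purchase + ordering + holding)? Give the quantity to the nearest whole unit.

Holding cost per unit per year at price C is H = 0.24·C.
For each price level, check whether its EOQ is feasible; otherwise the best quantity at that price is the breakpoint.
EOQ at $76.20 = 1539.7 (feasible in tier 1): TC = 79,400×$76.20 + (79,400/1539.7)×273 + (1539.7/2)×0.24×$76.20 = $6,078,437.21.
EOQ at $68.48 = 1624.1 < 3300, so use break Q=3300: TC = 79,400×$68.48 + (79,400/3300.0)×273 + (3300.0/2)×0.24×$68.48 = $5,470,998.63.
EOQ at $67.63 = 1634.3 < 34000, so use break Q=34000: TC = 79,400×$67.63 + (79,400/34000.0)×273 + (34000.0/2)×0.24×$67.63 = $5,646,389.94.
Lowest total cost is $5,470,998.63 at Q = 3300.0.

Q* ≈ 3,300 cartridges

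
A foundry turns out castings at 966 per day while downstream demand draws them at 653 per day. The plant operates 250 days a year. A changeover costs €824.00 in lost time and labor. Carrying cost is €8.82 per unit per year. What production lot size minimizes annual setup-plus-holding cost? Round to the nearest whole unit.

Annual demand D = 653 × 250 = 163,250.
Production build-up factor (1 − d/p) = 1 − 653/966 = 0.3240.
Q* = √(2DS / (H(1 − d/p))) = √(2 × 163,250 × 824 / (8.82 × 0.3240)).
= √(269,036,000 / 2.8578) ≈ 9702.582.

Q* ≈ 9,703 castings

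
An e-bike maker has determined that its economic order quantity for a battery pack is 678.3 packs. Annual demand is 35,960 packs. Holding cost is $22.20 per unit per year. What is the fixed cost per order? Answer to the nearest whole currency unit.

Squaring Q* = √(2DS/H) gives Q*² = 2DS/H.
From Q* = √(2DS/H): S = Q*²H / (2D) = 678.3² × 22.2 / (2 × 35,960) = 142.0192.

S ≈ $142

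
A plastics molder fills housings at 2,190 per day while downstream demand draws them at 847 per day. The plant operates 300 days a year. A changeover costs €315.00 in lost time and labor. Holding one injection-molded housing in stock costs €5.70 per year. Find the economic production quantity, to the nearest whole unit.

Annual demand D = 847 × 300 = 254,100.
Production build-up factor (1 − d/p) = 1 − 847/2,190 = 0.6132.
Q* = √(2DS / (H(1 − d/p))) = √(2 × 254,100 × 315 / (5.7 × 0.6132)).
= √(160,083,000 / 3.4955) ≈ 6767.359.

Q* ≈ 6,767 housings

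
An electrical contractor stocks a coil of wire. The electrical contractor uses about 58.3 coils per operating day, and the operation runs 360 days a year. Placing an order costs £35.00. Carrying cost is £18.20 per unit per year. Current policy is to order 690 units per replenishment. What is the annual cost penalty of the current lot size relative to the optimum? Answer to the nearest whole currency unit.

Annual demand D = 58.3 × 360 = 20,988.
EOQ = √(2DS/H) = √(2 × 20,988 × 35 / 18.2) ≈ 284.12.
Cost at Q* = (D/Q*)S + (Q*/2)H = √(2DSH) ≈ £5,170.95.
Cost at Q = 690: (20,988/690)×35 + (690/2)×18.2 = £1,064.61 + £6,279.00 = £7,343.61.
Excess = £7,343.61 − £5,170.95 = £2,172.66.

Extra cost ≈ £2,173 per year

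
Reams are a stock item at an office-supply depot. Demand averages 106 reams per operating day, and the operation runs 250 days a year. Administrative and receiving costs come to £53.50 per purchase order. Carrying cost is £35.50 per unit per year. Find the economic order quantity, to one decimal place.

Q* ≈ 282.6 reams

Annual demand D = 106 × 250 = 26,500.
EOQ = √(2DS / H) = √(2 × 26,500 × 53.5 / 35.5).
= √(2,835,500 / 35.5) = √79,873.2394 ≈ 282.619.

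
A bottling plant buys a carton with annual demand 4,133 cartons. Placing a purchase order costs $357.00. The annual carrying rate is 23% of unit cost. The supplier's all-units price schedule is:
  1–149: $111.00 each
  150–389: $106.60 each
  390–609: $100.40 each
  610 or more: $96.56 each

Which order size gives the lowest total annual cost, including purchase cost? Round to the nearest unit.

Holding cost per unit per year at price C is H = 0.23·C.
Candidates are each tier's EOQ (if it falls in that tier) and each price-break quantity.
Tier 1 ($111.00): EOQ = 340.0 exceeds tier's upper bound 149, so this tier is dominated.
EOQ at $106.60 = 346.9 (feasible in tier 2): TC = 4,133×$106.60 + (4,133/346.9)×357 + (346.9/2)×0.23×$106.60 = $449,083.78.
EOQ at $100.40 = 357.5 < 390, so use break Q=390: TC = 4,133×$100.40 + (4,133/390.0)×357 + (390.0/2)×0.23×$100.40 = $423,239.42.
EOQ at $96.56 = 364.5 < 610, so use break Q=610: TC = 4,133×$96.56 + (4,133/610.0)×357 + (610.0/2)×0.23×$96.56 = $408,274.99.
Lowest total cost is $408,274.99 at Q = 610.0.

Q* ≈ 610 cartons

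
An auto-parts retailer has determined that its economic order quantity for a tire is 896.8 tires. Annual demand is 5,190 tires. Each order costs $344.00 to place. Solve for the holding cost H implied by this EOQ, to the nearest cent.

Squaring Q* = √(2DS/H) gives Q*² = 2DS/H.
From Q* = √(2DS/H): H = 2DS / Q*² = 2 × 5,190 × 344 / 896.8² = 4.4398.

H ≈ $4.44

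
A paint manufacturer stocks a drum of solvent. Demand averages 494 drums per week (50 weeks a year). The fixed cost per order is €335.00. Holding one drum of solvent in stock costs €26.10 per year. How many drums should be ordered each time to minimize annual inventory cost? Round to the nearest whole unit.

Annual demand D = 494 × 50 = 24,700.
EOQ = √(2DS / H) = √(2 × 24,700 × 335 / 26.1).
= √(16,549,000 / 26.1) = √634,061.3027 ≈ 796.280.

Q* ≈ 796 drums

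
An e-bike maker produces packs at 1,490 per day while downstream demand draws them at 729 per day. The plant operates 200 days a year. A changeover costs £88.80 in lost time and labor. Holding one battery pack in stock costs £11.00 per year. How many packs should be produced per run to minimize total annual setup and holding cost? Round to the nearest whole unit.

Annual demand D = 729 × 200 = 145,800.
Production build-up factor (1 − d/p) = 1 − 729/1,490 = 0.5107.
Q* = √(2DS / (H(1 − d/p))) = √(2 × 145,800 × 88.8 / (11 × 0.5107)).
= √(25,894,080 / 5.6181) ≈ 2146.865.

Q* ≈ 2,147 packs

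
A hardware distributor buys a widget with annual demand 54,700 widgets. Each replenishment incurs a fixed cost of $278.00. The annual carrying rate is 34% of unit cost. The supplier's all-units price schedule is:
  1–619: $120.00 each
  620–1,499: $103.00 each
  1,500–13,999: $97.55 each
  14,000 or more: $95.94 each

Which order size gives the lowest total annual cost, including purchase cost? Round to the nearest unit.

Q* ≈ 1,500 widgets

Holding cost per unit per year at price C is H = 0.34·C.
Candidates are each tier's EOQ (if it falls in that tier) and each price-break quantity.
Tier 1 ($120.00): EOQ = 863.4 exceeds tier's upper bound 619, so this tier is dominated.
EOQ at $103.00 = 931.9 (feasible in tier 2): TC = 54,700×$103.00 + (54,700/931.9)×278 + (931.9/2)×0.34×$103.00 = $5,666,735.41.
EOQ at $97.55 = 957.6 < 1500, so use break Q=1500: TC = 54,700×$97.55 + (54,700/1500.0)×278 + (1500.0/2)×0.34×$97.55 = $5,370,997.98.
EOQ at $95.94 = 965.6 < 14000, so use break Q=14000: TC = 54,700×$95.94 + (54,700/14000.0)×278 + (14000.0/2)×0.34×$95.94 = $5,477,341.39.
Lowest total cost is $5,370,997.98 at Q = 1500.0.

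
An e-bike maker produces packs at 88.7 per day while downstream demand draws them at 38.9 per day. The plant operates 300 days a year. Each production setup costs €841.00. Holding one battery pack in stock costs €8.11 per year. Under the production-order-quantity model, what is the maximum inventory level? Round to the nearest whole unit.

Annual demand D = 38.9 × 300 = 11,670.
Production build-up factor (1 − d/p) = 1 − 38.9/88.7 = 0.5614.
Q* = √(2DS / (H(1 − d/p))) = √(2 × 11,670 × 841 / (8.11 × 0.5614)).
= √(19,628,940 / 4.5533) ≈ 2076.276.
Maximum inventory = Q*(1 − d/p) = 2076.276 × 0.5614 ≈ 1165.711.

I_max ≈ 1,166 packs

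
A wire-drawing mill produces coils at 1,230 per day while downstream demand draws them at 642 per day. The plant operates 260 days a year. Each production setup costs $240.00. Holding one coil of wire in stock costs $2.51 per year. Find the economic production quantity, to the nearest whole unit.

Q* ≈ 8,172 coils

Annual demand D = 642 × 260 = 166,920.
Production build-up factor (1 − d/p) = 1 − 642/1,230 = 0.4780.
Q* = √(2DS / (H(1 − d/p))) = √(2 × 166,920 × 240 / (2.51 × 0.4780)).
= √(80,121,600 / 1.1999) ≈ 8171.501.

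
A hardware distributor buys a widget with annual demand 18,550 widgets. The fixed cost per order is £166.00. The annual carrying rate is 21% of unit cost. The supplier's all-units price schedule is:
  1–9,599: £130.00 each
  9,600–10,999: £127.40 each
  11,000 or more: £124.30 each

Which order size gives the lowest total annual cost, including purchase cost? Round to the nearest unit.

Holding cost per unit per year at price C is H = 0.21·C.
Candidates are each tier's EOQ (if it falls in that tier) and each price-break quantity.
EOQ at £130.00 = 475.0 (feasible in tier 1): TC = 18,550×£130.00 + (18,550/475.0)×166 + (475.0/2)×0.21×£130.00 = £2,424,466.49.
EOQ at £127.40 = 479.8 < 9600, so use break Q=9600: TC = 18,550×£127.40 + (18,550/9600.0)×166 + (9600.0/2)×0.21×£127.40 = £2,492,009.96.
EOQ at £124.30 = 485.7 < 11000, so use break Q=11000: TC = 18,550×£124.30 + (18,550/11000.0)×166 + (11000.0/2)×0.21×£124.30 = £2,449,611.44.
Lowest total cost is £2,424,466.49 at Q = 475.0.

Q* ≈ 475 widgets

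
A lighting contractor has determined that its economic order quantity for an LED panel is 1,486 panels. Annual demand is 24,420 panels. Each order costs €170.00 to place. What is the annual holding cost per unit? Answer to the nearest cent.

H ≈ €3.76

Squaring Q* = √(2DS/H) gives Q*² = 2DS/H.
From Q* = √(2DS/H): H = 2DS / Q*² = 2 × 24,420 × 170 / 1,486² = 3.7600.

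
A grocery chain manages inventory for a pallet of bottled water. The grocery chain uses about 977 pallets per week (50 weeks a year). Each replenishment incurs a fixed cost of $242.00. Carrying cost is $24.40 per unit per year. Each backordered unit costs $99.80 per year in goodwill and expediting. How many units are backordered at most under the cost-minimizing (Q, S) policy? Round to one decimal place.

S* ≈ 215.7 pallets

Annual demand D = 977 × 50 = 48,850.
With planned backorders, Q* = √(2DS/H) · √((H+B)/B).
√(2DS/H) = √(2 × 48,850 × 242 / 24.4) = 984.374.
√((H+B)/B) = √((24.4+99.8)/99.8) = 1.1156.
Q* ≈ 1098.135.
S* = Q* · H/(H+B) = 1098.135 × 24.4/124.2 ≈ 215.737.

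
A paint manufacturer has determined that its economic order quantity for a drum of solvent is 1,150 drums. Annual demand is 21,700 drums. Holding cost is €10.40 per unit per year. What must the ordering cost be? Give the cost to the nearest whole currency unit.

Squaring Q* = √(2DS/H) gives Q*² = 2DS/H.
From Q* = √(2DS/H): S = Q*²H / (2D) = 1,150² × 10.4 / (2 × 21,700) = 316.9124.

S ≈ €317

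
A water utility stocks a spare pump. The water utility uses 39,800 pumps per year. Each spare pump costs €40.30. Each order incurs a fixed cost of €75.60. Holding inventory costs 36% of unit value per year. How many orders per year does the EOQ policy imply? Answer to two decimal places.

Holding cost H = 0.36 × €40.30 = €14.5080 per unit per year.
The optimal lot size = √(2DS/H) = √(2 × 39,800 × 75.6 / 14.508) ≈ 644.04.
Orders per year = D / Q* = 39,800 / 644.04 ≈ 61.797.

N ≈ 61.80 orders per year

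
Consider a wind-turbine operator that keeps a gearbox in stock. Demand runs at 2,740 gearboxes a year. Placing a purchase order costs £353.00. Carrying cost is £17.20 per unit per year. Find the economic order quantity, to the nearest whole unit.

EOQ = √(2DS / H) = √(2 × 2,740 × 353 / 17.2).
= √(1,934,440 / 17.2) = √112,467.4419 ≈ 335.362.

Q* ≈ 335 gearboxes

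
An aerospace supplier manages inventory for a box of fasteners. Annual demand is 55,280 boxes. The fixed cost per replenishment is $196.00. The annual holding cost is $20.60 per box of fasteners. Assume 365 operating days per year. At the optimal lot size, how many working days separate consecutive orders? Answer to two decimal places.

T ≈ 6.77 days

The optimal lot size = √(2DS/H) = √(2 × 55,280 × 196 / 20.6) ≈ 1025.64.
Cycle time = Q*/D × 365 = 1025.64 / 55,280 × 365 ≈ 6.772 days.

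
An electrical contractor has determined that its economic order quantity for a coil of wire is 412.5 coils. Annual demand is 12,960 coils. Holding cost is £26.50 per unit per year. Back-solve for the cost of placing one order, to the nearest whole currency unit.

Squaring Q* = √(2DS/H) gives Q*² = 2DS/H.
From Q* = √(2DS/H): S = Q*²H / (2D) = 412.5² × 26.5 / (2 × 12,960) = 173.9638.

S ≈ £174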